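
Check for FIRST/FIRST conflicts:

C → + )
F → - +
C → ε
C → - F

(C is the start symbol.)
No FIRST/FIRST conflicts.

A FIRST/FIRST conflict occurs when two productions N → α and N → β for the same non-terminal have FIRST(α) ∩ FIRST(β) ≠ ∅ (with ε ∈ FIRST of a nullable right-hand side, so two nullable alternatives also conflict).

Productions for C:
  C → + ): FIRST = { '+' }
  C → ε: FIRST = { ε }
  C → - F: FIRST = { '-' }
F has only one production, so no FIRST/FIRST conflict is possible there.

All alternatives of each non-terminal have pairwise disjoint FIRST sets.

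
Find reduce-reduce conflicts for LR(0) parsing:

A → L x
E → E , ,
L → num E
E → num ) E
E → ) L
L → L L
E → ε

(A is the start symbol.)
No reduce-reduce conflicts

A reduce-reduce conflict occurs when an LR(0) state has two complete items [A → α .] and [B → β .] — both call for a reduction, and with no lookahead the parser cannot choose between them.

Augment with A' → A and build the canonical LR(0) collection (I0 = CLOSURE({[A' → . A]}), then GOTO on every symbol after a dot until no new states appear). It has 14 states:
  I0: { [A → . L x], [A' → . A], [L → . L L], [L → . num E] }  — shift
  I1: { [A' → A .] }  — accept
  I2: { [A → L . x], [L → . L L], [L → . num E], [L → L . L] }  — shift
  I3: { [E → . ) L], [E → . E , ,], [E → . num ) E], [E → .], [L → num . E] }  — shift, reduce
  I4: { [E → ) . L], [L → . L L], [L → . num E] }  — shift
  I5: { [E → E . , ,], [L → num E .] }  — shift, reduce
  I6: { [E → num . ) E] }  — shift
  I7: { [E → . ) L], [E → . E , ,], [E → . num ) E], [E → .], [E → num ) . E] }  — shift, reduce
  I8: { [E → E . , ,], [E → num ) E .] }  — shift, reduce
  I9: { [E → E , . ,] }  — shift
  I10: { [E → E , , .] }  — reduce
  I11: { [E → ) L .], [L → . L L], [L → . num E], [L → L . L] }  — shift, reduce
  I12: { [L → . L L], [L → . num E], [L → L . L], [L → L L .] }  — shift, reduce
  I13: { [A → L x .] }  — reduce

No state contains more than one complete item.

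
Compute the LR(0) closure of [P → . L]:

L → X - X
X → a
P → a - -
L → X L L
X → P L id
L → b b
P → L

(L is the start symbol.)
To compute CLOSURE, for each item [A → α.Bβ] where B is a non-terminal, add [B → .γ] for all productions B → γ; repeat for the newly added items until nothing changes.

Start with: [P → . L]
  [P → . L] has the dot before L: add [L → . X - X], [L → . X L L], [L → . b b]
  [L → . X - X] has the dot before X: add [X → . a], [X → . P L id]
  [X → . P L id] has the dot before P: add [P → . a - -]
No further items can be added.

CLOSURE = { [L → . X - X], [L → . X L L], [L → . b b], [P → . L], [P → . a - -], [X → . P L id], [X → . a] }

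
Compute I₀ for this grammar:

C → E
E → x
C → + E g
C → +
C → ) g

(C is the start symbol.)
First, augment the grammar with C' → C
I₀ = CLOSURE({ [C' → . C] }):
  [C' → . C] has the dot before C: add [C → . E], [C → . + E g], [C → . +], [C → . ) g]
  [C → . E] has the dot before E: add [E → . x]
No further items can be added.

I₀ = { [C → . ) g], [C → . + E g], [C → . +], [C → . E], [C' → . C], [E → . x] }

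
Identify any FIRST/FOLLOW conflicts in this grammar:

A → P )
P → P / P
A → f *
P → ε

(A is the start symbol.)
A FIRST/FOLLOW conflict occurs when a non-terminal N has a nullable alternative N → β (β ⇒* ε) and another alternative N → α with FIRST(α) ∩ FOLLOW(N) ≠ ∅: on such a lookahead the parser cannot decide between expanding α and letting N vanish via β.

Nullable non-terminals: P.
FIRST sets used below: FIRST(P) = { '/', ε }

P: nullable alternative(s) P → ε; FOLLOW(P) = { ')', '/' }
  P → P / P: FIRST \ {ε} = { '/' } — overlaps FOLLOW(P) on { '/' }: CONFLICT
  P → ε: FIRST \ {ε} = { } — this is the only nullable alternative, skip

A has no nullable alternative, so no FIRST/FOLLOW check is needed there.

So the grammar has 1 FIRST/FOLLOW conflict (marked CONFLICT above).

Answer: Yes. P → P '/' P with FOLLOW(P) on { '/' }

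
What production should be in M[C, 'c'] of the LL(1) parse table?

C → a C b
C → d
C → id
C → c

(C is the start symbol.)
To find M[C, 'c'], we find productions for C where 'c' is in the predict set (PREDICT(N → α) = (FIRST(α) \ {ε}) ∪ (FOLLOW(N) if α ⇒* ε)).

C → a C b: PREDICT = { 'a' }
C → d: PREDICT = { 'd' }
C → id: PREDICT = { 'id' }
C → c: PREDICT = { 'c' }
  'c' is in predict set, so this production goes in M[C, 'c']

M[C, 'c'] = C → c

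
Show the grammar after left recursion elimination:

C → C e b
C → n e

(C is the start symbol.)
C → n e C'
C' → e b C'
C' → ε

C is directly left-recursive. The standard transformation for
  A → A α₁ | ... | A α_m | β₁ | ... | β_n
is
  A  → β₁ A' | ... | β_n A'
  A' → α₁ A' | ... | α_m A' | ε

C → n e becomes C → n e C'
C → C e b becomes C' → e b C'
Add C' → ε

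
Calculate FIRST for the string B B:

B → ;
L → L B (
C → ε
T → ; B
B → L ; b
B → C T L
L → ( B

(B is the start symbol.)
{ '(', ';' }

FIRST sets of the non-terminals involved (from the grammar, by fixed-point iteration):
  FIRST(B) = { '(', ';' }

To compute FIRST(B B), process the symbols left to right:
Symbol B is a non-terminal. Add FIRST(B) \ {ε} = { '(', ';' }
B is not nullable (ε ∉ FIRST(B)), so stop here.
FIRST(B B) = { '(', ';' }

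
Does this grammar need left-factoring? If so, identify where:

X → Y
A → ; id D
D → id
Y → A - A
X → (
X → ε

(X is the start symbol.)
No, left-factoring is not needed

Left-factoring is needed when two productions for the same non-terminal
share a common prefix on the right-hand side.

Productions for X:
  X → Y
  X → (
  X → ε

No common prefixes found.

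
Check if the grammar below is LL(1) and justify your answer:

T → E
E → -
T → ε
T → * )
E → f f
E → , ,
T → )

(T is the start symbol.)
Relevant sets:
  FIRST(E) = { ',', '-', 'f' }
  FOLLOW(T) = { $ }

For T:
  PREDICT(T → E) = { ',', '-', 'f' }
  PREDICT(T → ε) = { $ }
  PREDICT(T → '*' ')') = { '*' }
  PREDICT(T → ')') = { ')' }
For E:
  PREDICT(E → '-') = { '-' }
  PREDICT(E → f f) = { 'f' }
  PREDICT(E → ',' ',') = { ',' }

All predict sets are disjoint. The grammar IS LL(1).

Answer: Yes, the grammar is LL(1).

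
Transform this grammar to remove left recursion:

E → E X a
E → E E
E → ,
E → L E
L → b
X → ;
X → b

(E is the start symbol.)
E is directly left-recursive. The standard transformation for
  A → A α₁ | ... | A α_m | β₁ | ... | β_n
is
  A  → β₁ A' | ... | β_n A'
  A' → α₁ A' | ... | α_m A' | ε

E → , becomes E → , E'
E → L E becomes E → L E E'
E → E X a becomes E' → X a E'
E → E E becomes E' → E E'
Add E' → ε

Productions for other non-terminals are unchanged:
  L → b
  X → ;
  X → b

Resulting grammar:
E → , E'
E → L E E'
E' → X a E'
E' → E E'
E' → ε
L → b
X → ;
X → b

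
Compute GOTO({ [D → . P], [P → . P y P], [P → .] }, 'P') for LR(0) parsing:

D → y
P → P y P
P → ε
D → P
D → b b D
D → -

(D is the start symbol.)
{ [D → P .], [P → P . y P] }

GOTO(I, 'P') = CLOSURE({ [A → αX.β] : [A → α.Xβ] ∈ I, X = 'P' })

Items with dot before 'P', with the dot advanced:
  [D → . P] → [D → P .]
  [P → . P y P] → [P → P . y P]
Closure adds nothing (no advanced item has the dot before a non-terminal).

GOTO = { [D → P .], [P → P . y P] }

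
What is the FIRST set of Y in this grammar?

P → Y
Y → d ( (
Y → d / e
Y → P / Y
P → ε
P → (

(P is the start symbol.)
To compute FIRST(Y), examine every production with Y on the left-hand side, reading each right-hand side left to right until a non-nullable symbol is reached.

FIRST sets of the other non-terminals involved (by the same procedure, iterated to a fixed point):
  FIRST(P) = { '(', '/', 'd', ε }

From Y → d ( (:
  - d is a terminal: add 'd' and stop
From Y → d / e:
  - d is a terminal: add 'd' and stop
From Y → P / Y:
  - P is a non-terminal: add FIRST(P) \ {ε} = { '(', '/', 'd' }
    P is nullable, so continue to the next symbol
  - '/' is a terminal: add '/' and stop

Collecting: FIRST(Y) = { '(', '/', 'd' }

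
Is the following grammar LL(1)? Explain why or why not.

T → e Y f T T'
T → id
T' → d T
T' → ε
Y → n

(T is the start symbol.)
Relevant sets:
  FOLLOW(T') = { $, 'd' }

For T:
  PREDICT(T → e Y f T T') = { 'e' }
  PREDICT(T → id) = { 'id' }
For T':
  PREDICT(T' → d T) = { 'd' }
  PREDICT(T' → ε) = { $, 'd' }
Y has a single production, so nothing to check there.

Conflict found: Predict set conflict for T': { 'd' }
The grammar is NOT LL(1).

Answer: No. Predict set conflict for T': { 'd' }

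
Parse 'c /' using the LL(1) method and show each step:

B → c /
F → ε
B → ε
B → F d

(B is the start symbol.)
Stack is shown with the top on the left.

Stack  Input  Action
--------------------
B $    c / $  output B → c /
c / $  c / $  match 'c'
/ $    / $    match '/'
$      $      accept

The string is accepted.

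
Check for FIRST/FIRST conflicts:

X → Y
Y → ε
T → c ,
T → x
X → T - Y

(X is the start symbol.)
FIRST sets of the non-terminals at (or reachable through a nullable prefix from) the front of some alternative:
  FIRST(Y) = { ε }
  FIRST(T) = { 'c', 'x' }

Productions for X:
  X → Y: FIRST = { ε }
  X → T - Y: FIRST = { 'c', 'x' }
Productions for T:
  T → c ,: FIRST = { 'c' }
  T → x: FIRST = { 'x' }
Y has only one production, so no FIRST/FIRST conflict is possible there.

All alternatives of each non-terminal have pairwise disjoint FIRST sets.

Answer: No FIRST/FIRST conflicts.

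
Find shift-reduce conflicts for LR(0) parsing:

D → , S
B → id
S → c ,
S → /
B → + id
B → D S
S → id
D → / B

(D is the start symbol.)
No shift-reduce conflicts

A shift-reduce conflict occurs when an LR(0) state has both:
  - a complete (reduce) item [A → α .] (dot at the end), and
  - a shift item [B → β . c γ] (dot before a terminal).

Augment with D' → D and build the canonical LR(0) collection (I0 = CLOSURE({[D' → . D]}), then GOTO on every symbol after a dot until no new states appear). It has 15 states:
  I0: { [D → . , S], [D → . / B], [D' → . D] }  — shift
  I1: { [D → , . S], [S → . /], [S → . c ,], [S → . id] }  — shift
  I2: { [B → . + id], [B → . D S], [B → . id], [D → . , S], [D → . / B], [D → / . B] }  — shift
  I3: { [D' → D .] }  — accept
  I4: { [B → + . id] }  — shift
  I5: { [D → / B .] }  — reduce
  I6: { [B → D . S], [S → . /], [S → . c ,], [S → . id] }  — shift
  I7: { [B → id .] }  — reduce
  I8: { [S → / .] }  — reduce
  I9: { [B → D S .] }  — reduce
  I10: { [S → c . ,] }  — shift
  I11: { [S → id .] }  — reduce
  I12: { [S → c , .] }  — reduce
  I13: { [B → + id .] }  — reduce
  I14: { [D → , S .] }  — reduce

No state contains both a complete item and a shift item.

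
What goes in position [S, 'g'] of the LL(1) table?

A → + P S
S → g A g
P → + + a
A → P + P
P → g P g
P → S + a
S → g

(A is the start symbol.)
S → g A g, S → g

To find M[S, 'g'], we find productions for S where 'g' is in the predict set (PREDICT(N → α) = (FIRST(α) \ {ε}) ∪ (FOLLOW(N) if α ⇒* ε)).

S → g A g: PREDICT = { 'g' }
  'g' is in predict set, so this production goes in M[S, 'g']
S → g: PREDICT = { 'g' }
  'g' is in predict set, so this production goes in M[S, 'g']

M[S, 'g'] = S → g A g, S → g  (a multiply-defined cell — the grammar is not LL(1))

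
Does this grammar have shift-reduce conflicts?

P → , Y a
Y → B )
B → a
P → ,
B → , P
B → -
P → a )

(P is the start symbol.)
A shift-reduce conflict occurs when an LR(0) state has both:
  - a complete (reduce) item [A → α .] (dot at the end), and
  - a shift item [B → β . c γ] (dot before a terminal).

Augment with P' → P and build the canonical LR(0) collection (I0 = CLOSURE({[P' → . P]}), then GOTO on every symbol after a dot until no new states appear). It has 13 states:
  I0: { [P → . , Y a], [P → . ,], [P → . a )], [P' → . P] }  — shift
  I1: { [B → . , P], [B → . -], [B → . a], [P → , . Y a], [P → , .], [Y → . B )] }  — shift, reduce
  I2: { [P' → P .] }  — accept
  I3: { [P → a . )] }  — shift
  I4: { [P → a ) .] }  — reduce
  I5: { [B → , . P], [P → . , Y a], [P → . ,], [P → . a )] }  — shift
  I6: { [B → - .] }  — reduce
  I7: { [Y → B . )] }  — shift
  I8: { [P → , Y . a] }  — shift
  I9: { [B → a .] }  — reduce
  I10: { [P → , Y a .] }  — reduce
  I11: { [Y → B ) .] }  — reduce
  I12: { [B → , P .] }  — reduce

I1 contains reduce item [P → , .] and shift items [B → . , P], [B → . -], [B → . a] — shift-reduce conflict.

Answer: Yes — I1: [P → , .] vs [B → . , P]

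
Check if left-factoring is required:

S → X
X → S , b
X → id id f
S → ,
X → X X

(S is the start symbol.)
No, left-factoring is not needed

Left-factoring is needed when two productions for the same non-terminal
share a common prefix on the right-hand side.

Productions for S:
  S → X
  S → ,
Productions for X:
  X → S , b
  X → id id f
  X → X X

No common prefixes found.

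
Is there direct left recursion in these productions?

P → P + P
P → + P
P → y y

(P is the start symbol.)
Yes, P is left-recursive

P → P + P: LEFT RECURSIVE (starts with P)
P → + P: starts with '+'
P → y y: starts with y

The grammar has direct left recursion on: P.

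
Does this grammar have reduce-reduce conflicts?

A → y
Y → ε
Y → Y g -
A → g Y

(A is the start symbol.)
Augment with A' → A and build the canonical LR(0) collection (I0 = CLOSURE({[A' → . A]}), then GOTO on every symbol after a dot until no new states appear). It has 7 states:
  I0: { [A → . g Y], [A → . y], [A' → . A] }  — shift
  I1: { [A' → A .] }  — accept
  I2: { [A → g . Y], [Y → . Y g -], [Y → .] }  — reduce
  I3: { [A → y .] }  — reduce
  I4: { [A → g Y .], [Y → Y . g -] }  — shift, reduce
  I5: { [Y → Y g . -] }  — shift
  I6: { [Y → Y g - .] }  — reduce

No state contains more than one complete item.

Answer: No reduce-reduce conflicts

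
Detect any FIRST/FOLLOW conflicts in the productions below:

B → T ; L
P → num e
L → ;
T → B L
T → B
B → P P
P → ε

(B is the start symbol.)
Yes. B → T ';' L with FOLLOW(B) on { ';' }; P → num e with FOLLOW(P) on { 'num' }; T → B L with FOLLOW(T) on { ';' }

A FIRST/FOLLOW conflict occurs when a non-terminal N has a nullable alternative N → β (β ⇒* ε) and another alternative N → α with FIRST(α) ∩ FOLLOW(N) ≠ ∅: on such a lookahead the parser cannot decide between expanding α and letting N vanish via β.

Nullable non-terminals: B, P, T.
FIRST sets used below: FIRST(T) = { ';', 'num', ε }, FIRST(P) = { 'num', ε }, FIRST(B) = { ';', 'num', ε }, FIRST(L) = { ';' }

B: nullable alternative(s) B → P P; FOLLOW(B) = { $, ';' }
  B → T ; L: FIRST \ {ε} = { ';', 'num' } — overlaps FOLLOW(B) on { ';' }: CONFLICT
  B → P P: FIRST \ {ε} = { 'num' } — this is the only nullable alternative, skip

P: nullable alternative(s) P → ε; FOLLOW(P) = { $, ';', 'num' }
  P → num e: FIRST \ {ε} = { 'num' } — overlaps FOLLOW(P) on { 'num' }: CONFLICT
  P → ε: FIRST \ {ε} = { } — this is the only nullable alternative, skip

T: nullable alternative(s) T → B; FOLLOW(T) = { ';' }
  T → B L: FIRST \ {ε} = { ';', 'num' } — overlaps FOLLOW(T) on { ';' }: CONFLICT
  T → B: FIRST \ {ε} = { ';', 'num' } — this is the only nullable alternative, skip

L has no nullable alternative, so no FIRST/FOLLOW check is needed there.

So the grammar has 3 FIRST/FOLLOW conflicts (marked CONFLICT above).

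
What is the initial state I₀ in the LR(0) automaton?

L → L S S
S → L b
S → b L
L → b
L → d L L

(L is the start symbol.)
First, augment the grammar with L' → L
I₀ = CLOSURE({ [L' → . L] }):
  [L' → . L] has the dot before L: add [L → . L S S], [L → . b], [L → . d L L]
No further items can be added.

I₀ = { [L → . L S S], [L → . b], [L → . d L L], [L' → . L] }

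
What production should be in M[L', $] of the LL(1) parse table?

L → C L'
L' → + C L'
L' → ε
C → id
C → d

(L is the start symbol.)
To find M[L', $], we find productions for L' where $ is in the predict set (PREDICT(N → α) = (FIRST(α) \ {ε}) ∪ (FOLLOW(N) if α ⇒* ε)).

Relevant sets:
  FOLLOW(L') = { $ }

L' → + C L': PREDICT = { '+' }
L' → ε: PREDICT = { $ }
  $ is in predict set, so this production goes in M[L', $]

M[L', $] = L' → ε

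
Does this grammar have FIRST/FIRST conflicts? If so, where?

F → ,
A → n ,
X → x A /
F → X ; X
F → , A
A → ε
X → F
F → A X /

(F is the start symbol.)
FIRST sets of the non-terminals at (or reachable through a nullable prefix from) the front of some alternative:
  FIRST(X) = { ',', 'n', 'x' }
  FIRST(A) = { 'n', ε }
  FIRST(F) = { ',', 'n', 'x' }

Productions for F:
  F → ,: FIRST = { ',' }
  F → X ; X: FIRST = { ',', 'n', 'x' }
  F → , A: FIRST = { ',' }
  F → A X /: FIRST = { ',', 'n', 'x' }
Productions for A:
  A → n ,: FIRST = { 'n' }
  A → ε: FIRST = { ε }
Productions for X:
  X → x A /: FIRST = { 'x' }
  X → F: FIRST = { ',', 'n', 'x' }

Conflict for F: F → , and F → X ; X
  Overlap: { ',' }
Conflict for F: F → , and F → , A
  Overlap: { ',' }
Conflict for F: F → , and F → A X /
  Overlap: { ',' }
Conflict for F: F → X ; X and F → , A
  Overlap: { ',' }
Conflict for F: F → X ; X and F → A X /
  Overlap: { ',', 'n', 'x' }
Conflict for F: F → , A and F → A X /
  Overlap: { ',' }
Conflict for X: X → x A / and X → F
  Overlap: { 'x' }

Answer: Yes. F → ',' / F → X ';' X on { ',' }; F → ',' / F → ',' A on { ',' }; F → ',' / F → A X '/' on { ',' }; F → X ';' X / F → ',' A on { ',' }; F → X ';' X / F → A X '/' on { ',', 'n', 'x' }; F → ',' A / F → A X '/' on { ',' }; X → x A '/' / X → F on { 'x' }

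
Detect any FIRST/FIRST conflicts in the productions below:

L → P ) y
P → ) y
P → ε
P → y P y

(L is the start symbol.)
No FIRST/FIRST conflicts.

Productions for P:
  P → ) y: FIRST = { ')' }
  P → ε: FIRST = { ε }
  P → y P y: FIRST = { 'y' }
L has only one production, so no FIRST/FIRST conflict is possible there.

All alternatives of each non-terminal have pairwise disjoint FIRST sets.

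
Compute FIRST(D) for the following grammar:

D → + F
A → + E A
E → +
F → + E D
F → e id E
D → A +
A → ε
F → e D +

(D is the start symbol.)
{ '+' }

FIRST sets of the other non-terminals involved (by the same procedure, iterated to a fixed point):
  FIRST(A) = { '+', ε }

From D → + F:
  - '+' is a terminal: add '+' and stop
From D → A +:
  - A is a non-terminal: add FIRST(A) \ {ε} = { '+' }
    A is nullable, so continue to the next symbol
  - '+' is a terminal: add '+' and stop

Collecting: FIRST(D) = { '+' }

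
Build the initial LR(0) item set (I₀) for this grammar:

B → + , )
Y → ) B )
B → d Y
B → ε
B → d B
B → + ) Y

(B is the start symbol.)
First, augment the grammar with B' → B
I₀ = CLOSURE({ [B' → . B] }):
  [B' → . B] has the dot before B: add [B → . + , )], [B → . d Y], [B → .], [B → . d B], [B → . + ) Y]
No further items can be added.

I₀ = { [B → . + ) Y], [B → . + , )], [B → . d B], [B → . d Y], [B → .], [B' → . B] }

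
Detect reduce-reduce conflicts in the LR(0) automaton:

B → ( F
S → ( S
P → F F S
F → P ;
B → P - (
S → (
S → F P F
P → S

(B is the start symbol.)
A reduce-reduce conflict occurs when an LR(0) state has two complete items [A → α .] and [B → β .] — both call for a reduction, and with no lookahead the parser cannot choose between them.

Augment with B' → B and build the canonical LR(0) collection (I0 = CLOSURE({[B' → . B]}), then GOTO on every symbol after a dot until no new states appear). It has 17 states:
  I0: { [B → . ( F], [B → . P - (], [B' → . B], [F → . P ;], [P → . F F S], [P → . S], [S → . ( S], [S → . (], [S → . F P F] }  — shift
  I1: { [B → ( . F], [F → . P ;], [P → . F F S], [P → . S], [S → ( . S], [S → ( .], [S → . ( S], [S → . (], [S → . F P F] }  — shift, reduce
  I2: { [B' → B .] }  — accept
  I3: { [F → . P ;], [P → . F F S], [P → . S], [P → F . F S], [S → . ( S], [S → . (], [S → . F P F], [S → F . P F] }  — shift
  I4: { [B → P . - (], [F → P . ;] }  — shift
  I5: { [P → S .] }  — reduce
  I6: { [B → P - . (] }  — shift
  I7: { [F → P ; .] }  — reduce
  I8: { [B → P - ( .] }  — reduce
  I9: { [F → . P ;], [P → . F F S], [P → . S], [S → ( . S], [S → ( .], [S → . ( S], [S → . (], [S → . F P F] }  — shift, reduce
  I10: { [F → . P ;], [P → . F F S], [P → . S], [P → F . F S], [P → F F . S], [S → . ( S], [S → . (], [S → . F P F], [S → F . P F] }  — shift
  I11: { [F → . P ;], [F → P . ;], [P → . F F S], [P → . S], [S → . ( S], [S → . (], [S → . F P F], [S → F P . F] }  — shift
  I12: { [F → . P ;], [P → . F F S], [P → . S], [P → F . F S], [S → . ( S], [S → . (], [S → . F P F], [S → F . P F], [S → F P F .] }  — shift, reduce
  I13: { [F → P . ;] }  — shift
  I14: { [P → F F S .], [P → S .] }  — 2 reduces
  I15: { [P → S .], [S → ( S .] }  — 2 reduces
  I16: { [B → ( F .], [F → . P ;], [P → . F F S], [P → . S], [P → F . F S], [S → . ( S], [S → . (], [S → . F P F], [S → F . P F] }  — shift, reduce

I14 contains complete items [P → F F S .], [P → S .] — reduce-reduce conflict.
I15 contains complete items [P → S .], [S → ( S .] — reduce-reduce conflict.

Answer: Yes — I14: [P → F F S .] vs [P → S .]; I15: [P → S .] vs [S → ( S .]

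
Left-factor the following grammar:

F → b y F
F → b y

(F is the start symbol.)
F → b y F'
F' → F
F' → ε

Left-factoring transforms A → αβ₁ | αβ₂ into A → αA' and A' → β₁ | β₂
(α is the longest common prefix among the alternatives). Repeat until
no nonterminal has two alternatives with a common prefix.

Round 1: F has alternatives sharing prefix 'b y'. Introduce F': F → b y F'
  Add: F' → F
  Add: F' → ε

No remaining common prefixes — done.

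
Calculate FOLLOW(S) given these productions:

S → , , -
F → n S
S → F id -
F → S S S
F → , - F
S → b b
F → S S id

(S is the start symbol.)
To compute FOLLOW(S), find every occurrence of S on a right-hand side N → α S β: add FIRST(β) \ {ε}, and if β is empty or nullable also add FOLLOW(N). Iterate to a fixed point.

S is the start symbol, so $ ∈ FOLLOW(S).
In F → n S: S is at the end, add FOLLOW(F)
In F → S S S: S is followed by S S, add FIRST(S S) \ {ε} = { ',', 'b', 'n' }
In F → S S S: S is followed by S, add FIRST(S) \ {ε} = { ',', 'b', 'n' }
In F → S S S: S is at the end, add FOLLOW(F)
In F → S S id: S is followed by S id, add FIRST(S id) \ {ε} = { ',', 'b', 'n' }
In F → S S id: S is followed by id, add FIRST(id) \ {ε} = { 'id' }

The FOLLOW sets referred to above (computed the same way, to a fixed point):
  FOLLOW(F) = { 'id' }

Taking the union: FOLLOW(S) = { $, ',', 'b', 'id', 'n' }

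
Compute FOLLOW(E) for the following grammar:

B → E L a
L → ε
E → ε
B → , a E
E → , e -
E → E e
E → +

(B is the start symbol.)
{ $, 'a', 'e' }

To compute FOLLOW(E), find every occurrence of E on a right-hand side N → α E β: add FIRST(β) \ {ε}, and if β is empty or nullable also add FOLLOW(N). Iterate to a fixed point.

In B → E L a: E is followed by L a, add FIRST(L a) \ {ε} = { 'a' }
In B → , a E: E is at the end, add FOLLOW(B)
In E → E e: E is followed by e, add FIRST(e) \ {ε} = { 'e' }

The FOLLOW sets referred to above (computed the same way, to a fixed point):
  FOLLOW(B) = { $ }

Taking the union: FOLLOW(E) = { $, 'a', 'e' }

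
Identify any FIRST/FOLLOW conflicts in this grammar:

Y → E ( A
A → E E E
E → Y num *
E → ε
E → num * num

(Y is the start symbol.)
A FIRST/FOLLOW conflict occurs when a non-terminal N has a nullable alternative N → β (β ⇒* ε) and another alternative N → α with FIRST(α) ∩ FOLLOW(N) ≠ ∅: on such a lookahead the parser cannot decide between expanding α and letting N vanish via β.

Nullable non-terminals: A, E.
FIRST sets used below: FIRST(Y) = { '(', 'num' }
A has a nullable alternative but only one production, so nothing to check.

E: nullable alternative(s) E → ε; FOLLOW(E) = { $, '(', 'num' }
  E → Y num *: FIRST \ {ε} = { '(', 'num' } — overlaps FOLLOW(E) on { '(', 'num' }: CONFLICT
  E → ε: FIRST \ {ε} = { } — this is the only nullable alternative, skip
  E → num * num: FIRST \ {ε} = { 'num' } — overlaps FOLLOW(E) on { 'num' }: CONFLICT

Y has no nullable alternative, so no FIRST/FOLLOW check is needed there.

So the grammar has 2 FIRST/FOLLOW conflicts (marked CONFLICT above).

Answer: Yes. E → Y num '*' with FOLLOW(E) on { '(', 'num' }; E → num '*' num with FOLLOW(E) on { 'num' }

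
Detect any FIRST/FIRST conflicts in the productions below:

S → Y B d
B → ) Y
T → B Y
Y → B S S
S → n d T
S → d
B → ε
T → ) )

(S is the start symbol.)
FIRST sets of the non-terminals at (or reachable through a nullable prefix from) the front of some alternative:
  FIRST(Y) = { ')', 'd', 'n' }
  FIRST(B) = { ')', ε }

Productions for S:
  S → Y B d: FIRST = { ')', 'd', 'n' }
  S → n d T: FIRST = { 'n' }
  S → d: FIRST = { 'd' }
Productions for B:
  B → ) Y: FIRST = { ')' }
  B → ε: FIRST = { ε }
Productions for T:
  T → B Y: FIRST = { ')', 'd', 'n' }
  T → ) ): FIRST = { ')' }
Y has only one production, so no FIRST/FIRST conflict is possible there.

Conflict for S: S → Y B d and S → n d T
  Overlap: { 'n' }
Conflict for S: S → Y B d and S → d
  Overlap: { 'd' }
Conflict for T: T → B Y and T → ) )
  Overlap: { ')' }

Answer: Yes. S → Y B d / S → n d T on { 'n' }; S → Y B d / S → d on { 'd' }; T → B Y / T → ')' ')' on { ')' }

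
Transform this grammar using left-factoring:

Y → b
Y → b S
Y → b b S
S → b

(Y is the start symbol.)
Left-factoring transforms A → αβ₁ | αβ₂ into A → αA' and A' → β₁ | β₂
(α is the longest common prefix among the alternatives). Repeat until
no nonterminal has two alternatives with a common prefix.

Round 1: Y has alternatives sharing prefix 'b'. Introduce Y': Y → b Y'
  Add: Y' → ε
  Add: Y' → S
  Add: Y' → b S

No remaining common prefixes — done.

Resulting grammar:
Y → b Y'
Y' → ε
Y' → S
Y' → b S
S → b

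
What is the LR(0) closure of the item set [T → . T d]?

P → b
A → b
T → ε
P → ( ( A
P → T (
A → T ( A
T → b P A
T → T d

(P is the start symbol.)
Start with: [T → . T d]
  [T → . T d] has the dot before T: add [T → .], [T → . b P A]
No further items can be added.

CLOSURE = { [T → . T d], [T → . b P A], [T → .] }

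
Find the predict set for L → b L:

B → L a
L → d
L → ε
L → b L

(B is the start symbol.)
PREDICT(L → b L) = (FIRST(RHS) \ {ε}) ∪ (FOLLOW(L) if ε ∈ FIRST(RHS), i.e. RHS ⇒* ε)
FIRST(b L) = { 'b' }
ε ∉ FIRST(b L), so FOLLOW(L) is not added.
PREDICT(L → b L) = { 'b' }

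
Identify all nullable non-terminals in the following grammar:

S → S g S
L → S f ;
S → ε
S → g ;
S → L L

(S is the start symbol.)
{ 'S' }

A non-terminal is nullable if it can derive ε (the empty string): either it has an ε-production, or it has a production whose right-hand side consists entirely of nullable non-terminals.

ε-productions: S → ε
So S is immediately nullable.
No further non-terminal can be added: every production for the remaining non-terminals contains a terminal or a non-nullable non-terminal.
Nullable = { 'S' }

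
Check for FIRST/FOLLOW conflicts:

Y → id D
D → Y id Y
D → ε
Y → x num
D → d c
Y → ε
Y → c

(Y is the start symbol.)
A FIRST/FOLLOW conflict occurs when a non-terminal N has a nullable alternative N → β (β ⇒* ε) and another alternative N → α with FIRST(α) ∩ FOLLOW(N) ≠ ∅: on such a lookahead the parser cannot decide between expanding α and letting N vanish via β.

Nullable non-terminals: D, Y.
FIRST sets used below: FIRST(Y) = { 'c', 'id', 'x', ε }

D: nullable alternative(s) D → ε; FOLLOW(D) = { $, 'id' }
  D → Y id Y: FIRST \ {ε} = { 'c', 'id', 'x' } — overlaps FOLLOW(D) on { 'id' }: CONFLICT
  D → ε: FIRST \ {ε} = { } — this is the only nullable alternative, skip
  D → d c: FIRST \ {ε} = { 'd' } — disjoint from FOLLOW(D)

Y: nullable alternative(s) Y → ε; FOLLOW(Y) = { $, 'id' }
  Y → id D: FIRST \ {ε} = { 'id' } — overlaps FOLLOW(Y) on { 'id' }: CONFLICT
  Y → x num: FIRST \ {ε} = { 'x' } — disjoint from FOLLOW(Y)
  Y → ε: FIRST \ {ε} = { } — this is the only nullable alternative, skip
  Y → c: FIRST \ {ε} = { 'c' } — disjoint from FOLLOW(Y)

So the grammar has 2 FIRST/FOLLOW conflicts (marked CONFLICT above).

Answer: Yes. Y → id D with FOLLOW(Y) on { 'id' }; D → Y id Y with FOLLOW(D) on { 'id' }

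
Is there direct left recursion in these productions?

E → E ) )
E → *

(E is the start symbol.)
E → E ) ): LEFT RECURSIVE (starts with E)
E → *: starts with '*'

The grammar has direct left recursion on: E.

Answer: Yes, E is left-recursive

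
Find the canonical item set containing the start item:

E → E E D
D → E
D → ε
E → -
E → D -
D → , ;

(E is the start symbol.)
First, augment the grammar with E' → E
I₀ = CLOSURE({ [E' → . E] }):
  [E' → . E] has the dot before E: add [E → . E E D], [E → . -], [E → . D -]
  [E → . D -] has the dot before D: add [D → . E], [D → .], [D → . , ;]
No further items can be added.

I₀ = { [D → . , ;], [D → . E], [D → .], [E → . -], [E → . D -], [E → . E E D], [E' → . E] }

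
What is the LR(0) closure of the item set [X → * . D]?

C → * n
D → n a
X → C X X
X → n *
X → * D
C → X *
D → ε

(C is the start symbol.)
Start with: [X → * . D]
  [X → * . D] has the dot before D: add [D → . n a], [D → .]
No further items can be added.

CLOSURE = { [D → . n a], [D → .], [X → * . D] }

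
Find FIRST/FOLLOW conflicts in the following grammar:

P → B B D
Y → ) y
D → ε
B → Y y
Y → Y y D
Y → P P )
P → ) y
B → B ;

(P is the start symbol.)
A FIRST/FOLLOW conflict occurs when a non-terminal N has a nullable alternative N → β (β ⇒* ε) and another alternative N → α with FIRST(α) ∩ FOLLOW(N) ≠ ∅: on such a lookahead the parser cannot decide between expanding α and letting N vanish via β.

Nullable non-terminals: D.
D has a nullable alternative but only one production, so nothing to check.

B, P, Y have no nullable alternative, so no FIRST/FOLLOW check is needed there.

No FIRST/FOLLOW conflicts found.

Answer: No FIRST/FOLLOW conflicts.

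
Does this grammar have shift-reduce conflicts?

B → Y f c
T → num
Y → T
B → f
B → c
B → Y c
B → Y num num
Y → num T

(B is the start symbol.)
Augment with B' → B and build the canonical LR(0) collection (I0 = CLOSURE({[B' → . B]}), then GOTO on every symbol after a dot until no new states appear). It has 14 states:
  I0: { [B → . Y c], [B → . Y f c], [B → . Y num num], [B → . c], [B → . f], [B' → . B], [T → . num], [Y → . T], [Y → . num T] }  — shift
  I1: { [B' → B .] }  — accept
  I2: { [Y → T .] }  — reduce
  I3: { [B → Y . c], [B → Y . f c], [B → Y . num num] }  — shift
  I4: { [B → c .] }  — reduce
  I5: { [B → f .] }  — reduce
  I6: { [T → . num], [T → num .], [Y → num . T] }  — shift, reduce
  I7: { [Y → num T .] }  — reduce
  I8: { [T → num .] }  — reduce
  I9: { [B → Y c .] }  — reduce
  I10: { [B → Y f . c] }  — shift
  I11: { [B → Y num . num] }  — shift
  I12: { [B → Y num num .] }  — reduce
  I13: { [B → Y f c .] }  — reduce

I6 contains reduce item [T → num .] and shift item [T → . num] — shift-reduce conflict.

Answer: Yes — I6: [T → num .] vs [T → . num]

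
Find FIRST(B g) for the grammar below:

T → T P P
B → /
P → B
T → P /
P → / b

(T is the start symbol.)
FIRST sets of the non-terminals involved (from the grammar, by fixed-point iteration):
  FIRST(B) = { '/' }

To compute FIRST(B g), process the symbols left to right:
Symbol B is a non-terminal. Add FIRST(B) \ {ε} = { '/' }
B is not nullable (ε ∉ FIRST(B)), so stop here.
FIRST(B g) = { '/' }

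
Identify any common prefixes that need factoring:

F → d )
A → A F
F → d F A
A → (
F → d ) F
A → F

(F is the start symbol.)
Left-factoring is needed when two productions for the same non-terminal
share a common prefix on the right-hand side.

Productions for F:
  F → d )
  F → d F A
  F → d ) F
Productions for A:
  A → A F
  A → (
  A → F

Found common prefix 'd' in productions for F

Answer: Yes, F has productions with common prefix 'd'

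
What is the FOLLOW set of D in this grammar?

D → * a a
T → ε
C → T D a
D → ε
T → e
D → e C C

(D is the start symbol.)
{ $, 'a' }

To compute FOLLOW(D), find every occurrence of D on a right-hand side N → α D β: add FIRST(β) \ {ε}, and if β is empty or nullable also add FOLLOW(N). Iterate to a fixed point.

D is the start symbol, so $ ∈ FOLLOW(D).
In C → T D a: D is followed by a, add FIRST(a) \ {ε} = { 'a' }

Taking the union: FOLLOW(D) = { $, 'a' }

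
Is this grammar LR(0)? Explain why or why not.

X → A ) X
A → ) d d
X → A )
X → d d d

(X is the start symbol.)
Augment with X' → X and build the canonical LR(0) collection (I0 = CLOSURE({[X' → . X]}), then GOTO on every symbol after a dot until no new states appear). It has 11 states:
  I0: { [A → . ) d d], [X → . A ) X], [X → . A )], [X → . d d d], [X' → . X] }  — shift
  I1: { [A → ) . d d] }  — shift
  I2: { [X → A . ) X], [X → A . )] }  — shift
  I3: { [X' → X .] }  — accept
  I4: { [X → d . d d] }  — shift
  I5: { [X → d d . d] }  — shift
  I6: { [X → d d d .] }  — reduce
  I7: { [A → . ) d d], [X → . A ) X], [X → . A )], [X → . d d d], [X → A ) . X], [X → A ) .] }  — shift, reduce
  I8: { [X → A ) X .] }  — reduce
  I9: { [A → ) d . d] }  — shift
  I10: { [A → ) d d .] }  — reduce

Conflict in state I7:
  Shift-reduce conflict between [X → A ) .] and [A → . ) d d]
So the grammar is NOT LR(0).

Answer: No. Shift-reduce conflict between [X → A ) .] and [A → . ) d d]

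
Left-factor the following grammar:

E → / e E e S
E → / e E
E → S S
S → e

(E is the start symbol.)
Left-factoring transforms A → αβ₁ | αβ₂ into A → αA' and A' → β₁ | β₂
(α is the longest common prefix among the alternatives). Repeat until
no nonterminal has two alternatives with a common prefix.

Round 1: E has alternatives sharing prefix '/ e E'. Introduce E': E → / e E E'
  Add: E' → e S
  Add: E' → ε

No remaining common prefixes — done.

Resulting grammar:
E → / e E E'
E' → e S
E' → ε
E → S S
S → e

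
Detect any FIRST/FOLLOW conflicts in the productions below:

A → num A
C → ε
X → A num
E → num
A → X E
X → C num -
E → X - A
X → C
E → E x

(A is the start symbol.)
A FIRST/FOLLOW conflict occurs when a non-terminal N has a nullable alternative N → β (β ⇒* ε) and another alternative N → α with FIRST(α) ∩ FOLLOW(N) ≠ ∅: on such a lookahead the parser cannot decide between expanding α and letting N vanish via β.

Nullable non-terminals: C, X.
FIRST sets used below: FIRST(A) = { '-', 'num' }, FIRST(C) = { ε }
C has a nullable alternative but only one production, so nothing to check.

X: nullable alternative(s) X → C; FOLLOW(X) = { '-', 'num' }
  X → A num: FIRST \ {ε} = { '-', 'num' } — overlaps FOLLOW(X) on { '-', 'num' }: CONFLICT
  X → C num -: FIRST \ {ε} = { 'num' } — overlaps FOLLOW(X) on { 'num' }: CONFLICT
  X → C: FIRST \ {ε} = { } — this is the only nullable alternative, skip

A, E have no nullable alternative, so no FIRST/FOLLOW check is needed there.

So the grammar has 2 FIRST/FOLLOW conflicts (marked CONFLICT above).

Answer: Yes. X → A num with FOLLOW(X) on { '-', 'num' }; X → C num '-' with FOLLOW(X) on { 'num' }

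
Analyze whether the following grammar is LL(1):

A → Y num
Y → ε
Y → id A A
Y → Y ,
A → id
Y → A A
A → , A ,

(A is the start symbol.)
No. Predict set conflict for A: { 'id' }

A grammar is LL(1) if for each non-terminal N with multiple productions, the predict sets of those productions are pairwise disjoint, where PREDICT(N → α) = (FIRST(α) \ {ε}) ∪ (FOLLOW(N) if α ⇒* ε).

Relevant sets:
  FIRST(Y) = { ',', 'id', 'num', ε }
  FIRST(A) = { ',', 'id', 'num' }
  FOLLOW(Y) = { ',', 'num' }

For A:
  PREDICT(A → Y num) = { ',', 'id', 'num' }
  PREDICT(A → id) = { 'id' }
  PREDICT(A → ',' A ',') = { ',' }
For Y:
  PREDICT(Y → ε) = { ',', 'num' }
  PREDICT(Y → id A A) = { 'id' }
  PREDICT(Y → Y ',') = { ',', 'id', 'num' }
  PREDICT(Y → A A) = { ',', 'id', 'num' }

Conflict found: Predict set conflict for A: { 'id' }
The grammar is NOT LL(1).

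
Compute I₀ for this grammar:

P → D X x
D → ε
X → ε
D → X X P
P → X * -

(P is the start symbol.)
First, augment the grammar with P' → P
I₀ = CLOSURE({ [P' → . P] }):
  [P' → . P] has the dot before P: add [P → . D X x], [P → . X * -]
  [P → . D X x] has the dot before D: add [D → .], [D → . X X P]
  [P → . X * -] has the dot before X: add [X → .]
No further items can be added.

I₀ = { [D → . X X P], [D → .], [P → . D X x], [P → . X * -], [P' → . P], [X → .] }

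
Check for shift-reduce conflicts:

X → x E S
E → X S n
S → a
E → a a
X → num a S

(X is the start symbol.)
No shift-reduce conflicts

A shift-reduce conflict occurs when an LR(0) state has both:
  - a complete (reduce) item [A → α .] (dot at the end), and
  - a shift item [B → β . c γ] (dot before a terminal).

Augment with X' → X and build the canonical LR(0) collection (I0 = CLOSURE({[X' → . X]}), then GOTO on every symbol after a dot until no new states appear). It has 14 states:
  I0: { [X → . num a S], [X → . x E S], [X' → . X] }  — shift
  I1: { [X' → X .] }  — accept
  I2: { [X → num . a S] }  — shift
  I3: { [E → . X S n], [E → . a a], [X → . num a S], [X → . x E S], [X → x . E S] }  — shift
  I4: { [S → . a], [X → x E . S] }  — shift
  I5: { [E → X . S n], [S → . a] }  — shift
  I6: { [E → a . a] }  — shift
  I7: { [E → a a .] }  — reduce
  I8: { [E → X S . n] }  — shift
  I9: { [S → a .] }  — reduce
  I10: { [E → X S n .] }  — reduce
  I11: { [X → x E S .] }  — reduce
  I12: { [S → . a], [X → num a . S] }  — shift
  I13: { [X → num a S .] }  — reduce

No state contains both a complete item and a shift item.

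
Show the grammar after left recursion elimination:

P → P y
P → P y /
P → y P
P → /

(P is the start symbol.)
P → y P P'
P → / P'
P' → y P'
P' → y / P'
P' → ε

P is directly left-recursive. The standard transformation for
  A → A α₁ | ... | A α_m | β₁ | ... | β_n
is
  A  → β₁ A' | ... | β_n A'
  A' → α₁ A' | ... | α_m A' | ε

P → y P becomes P → y P P'
P → / becomes P → / P'
P → P y becomes P' → y P'
P → P y / becomes P' → y / P'
Add P' → ε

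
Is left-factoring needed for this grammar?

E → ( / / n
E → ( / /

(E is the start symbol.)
Left-factoring is needed when two productions for the same non-terminal
share a common prefix on the right-hand side.

Productions for E:
  E → ( / / n
  E → ( / /

Found common prefix '( / /' in productions for E

Answer: Yes, E has productions with common prefix '( / /'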